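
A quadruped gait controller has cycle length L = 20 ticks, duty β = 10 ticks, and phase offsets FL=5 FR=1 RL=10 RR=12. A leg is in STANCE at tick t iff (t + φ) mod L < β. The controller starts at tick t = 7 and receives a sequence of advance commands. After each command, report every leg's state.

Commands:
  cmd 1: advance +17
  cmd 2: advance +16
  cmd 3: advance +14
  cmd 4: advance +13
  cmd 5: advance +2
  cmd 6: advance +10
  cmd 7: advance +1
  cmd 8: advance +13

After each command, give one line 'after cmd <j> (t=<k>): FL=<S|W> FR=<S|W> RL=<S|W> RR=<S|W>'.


after cmd 1 (t=24): FL=S FR=S RL=W RR=W
after cmd 2 (t=40): FL=S FR=S RL=W RR=W
after cmd 3 (t=54): FL=W FR=W RL=S RR=S
after cmd 4 (t=67): FL=W FR=S RL=W RR=W
after cmd 5 (t=69): FL=W FR=W RL=W RR=S
after cmd 6 (t=79): FL=S FR=S RL=S RR=W
after cmd 7 (t=80): FL=S FR=S RL=W RR=W
after cmd 8 (t=93): FL=W FR=W RL=S RR=S

start t=7: FL=W FR=S RL=W RR=W
cmd 1: advance +17 → t=24, phase=(9,5,14,16) → FL=S FR=S RL=W RR=W
cmd 2: advance +16 → t=40, phase=(5,1,10,12) → FL=S FR=S RL=W RR=W
cmd 3: advance +14 → t=54, phase=(19,15,4,6) → FL=W FR=W RL=S RR=S
cmd 4: advance +13 → t=67, phase=(12,8,17,19) → FL=W FR=S RL=W RR=W
cmd 5: advance +2 → t=69, phase=(14,10,19,1) → FL=W FR=W RL=W RR=S
cmd 6: advance +10 → t=79, phase=(4,0,9,11) → FL=S FR=S RL=S RR=W
cmd 7: advance +1 → t=80, phase=(5,1,10,12) → FL=S FR=S RL=W RR=W
cmd 8: advance +13 → t=93, phase=(18,14,3,5) → FL=W FR=W RL=S RR=S


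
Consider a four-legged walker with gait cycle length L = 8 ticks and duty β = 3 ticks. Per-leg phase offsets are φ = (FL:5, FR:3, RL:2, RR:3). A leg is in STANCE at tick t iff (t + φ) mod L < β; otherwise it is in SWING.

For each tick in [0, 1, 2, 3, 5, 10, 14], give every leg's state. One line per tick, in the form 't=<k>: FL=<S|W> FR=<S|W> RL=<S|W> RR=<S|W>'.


t=0: phase=(5,3,2,3) vs β=3 → FL=W FR=W RL=S RR=W
t=1: phase=(6,4,3,4) vs β=3 → FL=W FR=W RL=W RR=W
t=2: phase=(7,5,4,5) vs β=3 → FL=W FR=W RL=W RR=W
t=3: phase=(0,6,5,6) vs β=3 → FL=S FR=W RL=W RR=W
t=5: phase=(2,0,7,0) vs β=3 → FL=S FR=S RL=W RR=S
t=10: phase=(7,5,4,5) vs β=3 → FL=W FR=W RL=W RR=W
t=14: phase=(3,1,0,1) vs β=3 → FL=W FR=S RL=S RR=S

t=0: FL=W FR=W RL=S RR=W
t=1: FL=W FR=W RL=W RR=W
t=2: FL=W FR=W RL=W RR=W
t=3: FL=S FR=W RL=W RR=W
t=5: FL=S FR=S RL=W RR=S
t=10: FL=W FR=W RL=W RR=W
t=14: FL=W FR=S RL=S RR=S


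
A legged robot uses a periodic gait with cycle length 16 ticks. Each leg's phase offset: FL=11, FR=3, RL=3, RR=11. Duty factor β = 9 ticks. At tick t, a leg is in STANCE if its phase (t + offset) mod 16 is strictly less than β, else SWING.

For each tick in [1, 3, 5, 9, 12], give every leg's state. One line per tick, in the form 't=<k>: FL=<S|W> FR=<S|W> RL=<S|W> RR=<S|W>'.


t=1: FL=W FR=S RL=S RR=W
t=3: FL=W FR=S RL=S RR=W
t=5: FL=S FR=S RL=S RR=S
t=9: FL=S FR=W RL=W RR=S
t=12: FL=S FR=W RL=W RR=S

t=1: phase=(12,4,4,12) vs β=9 → FL=W FR=S RL=S RR=W
t=3: phase=(14,6,6,14) vs β=9 → FL=W FR=S RL=S RR=W
t=5: phase=(0,8,8,0) vs β=9 → FL=S FR=S RL=S RR=S
t=9: phase=(4,12,12,4) vs β=9 → FL=S FR=W RL=W RR=S
t=12: phase=(7,15,15,7) vs β=9 → FL=S FR=W RL=W RR=S


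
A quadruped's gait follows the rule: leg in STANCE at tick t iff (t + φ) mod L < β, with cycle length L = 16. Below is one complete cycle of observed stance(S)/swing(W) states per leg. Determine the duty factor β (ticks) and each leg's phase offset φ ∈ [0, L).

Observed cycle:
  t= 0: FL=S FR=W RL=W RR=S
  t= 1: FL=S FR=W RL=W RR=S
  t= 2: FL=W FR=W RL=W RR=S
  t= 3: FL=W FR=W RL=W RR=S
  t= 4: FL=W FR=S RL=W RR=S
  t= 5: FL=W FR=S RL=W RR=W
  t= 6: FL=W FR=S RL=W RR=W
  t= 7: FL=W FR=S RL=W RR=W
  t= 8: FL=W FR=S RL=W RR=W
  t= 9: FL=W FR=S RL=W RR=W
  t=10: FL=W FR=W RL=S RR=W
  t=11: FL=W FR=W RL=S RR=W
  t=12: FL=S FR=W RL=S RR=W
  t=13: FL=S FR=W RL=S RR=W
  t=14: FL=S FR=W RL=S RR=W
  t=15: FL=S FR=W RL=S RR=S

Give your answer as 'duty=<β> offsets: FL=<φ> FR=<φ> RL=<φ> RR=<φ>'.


duty β = stance ticks per leg = 6
FL: stance ticks = 6; W→S at t=12 → φ=4
FR: stance ticks = 6; W→S at t=4 → φ=12
RL: stance ticks = 6; W→S at t=10 → φ=6
RR: stance ticks = 6; W→S at t=15 → φ=1

duty=6 offsets: FL=4 FR=12 RL=6 RR=1


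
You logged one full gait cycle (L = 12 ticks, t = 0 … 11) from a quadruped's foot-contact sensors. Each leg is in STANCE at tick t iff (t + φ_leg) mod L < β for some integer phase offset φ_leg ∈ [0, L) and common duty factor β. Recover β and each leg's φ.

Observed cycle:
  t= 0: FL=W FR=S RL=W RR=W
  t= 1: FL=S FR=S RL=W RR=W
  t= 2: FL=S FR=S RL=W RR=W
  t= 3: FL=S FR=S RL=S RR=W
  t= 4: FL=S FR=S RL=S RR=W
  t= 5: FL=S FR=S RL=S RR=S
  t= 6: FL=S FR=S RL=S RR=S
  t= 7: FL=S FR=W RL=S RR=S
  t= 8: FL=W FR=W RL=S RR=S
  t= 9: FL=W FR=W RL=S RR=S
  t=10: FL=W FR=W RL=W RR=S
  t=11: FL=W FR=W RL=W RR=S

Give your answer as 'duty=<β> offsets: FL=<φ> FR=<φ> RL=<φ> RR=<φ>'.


duty β = stance ticks per leg = 7
FL: stance ticks = 7; W→S at t=1 → φ=11
FR: stance ticks = 7; W→S at t=0 → φ=0
RL: stance ticks = 7; W→S at t=3 → φ=9
RR: stance ticks = 7; W→S at t=5 → φ=7

duty=7 offsets: FL=11 FR=0 RL=9 RR=7


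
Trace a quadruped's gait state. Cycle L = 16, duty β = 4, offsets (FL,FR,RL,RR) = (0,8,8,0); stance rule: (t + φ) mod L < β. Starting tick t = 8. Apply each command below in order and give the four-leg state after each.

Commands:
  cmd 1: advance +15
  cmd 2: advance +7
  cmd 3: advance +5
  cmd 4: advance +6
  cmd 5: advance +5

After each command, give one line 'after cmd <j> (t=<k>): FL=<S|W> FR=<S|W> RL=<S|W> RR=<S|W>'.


start t=8: FL=W FR=S RL=S RR=W
cmd 1: advance +15 → t=23, phase=(7,15,15,7) → FL=W FR=W RL=W RR=W
cmd 2: advance +7 → t=30, phase=(14,6,6,14) → FL=W FR=W RL=W RR=W
cmd 3: advance +5 → t=35, phase=(3,11,11,3) → FL=S FR=W RL=W RR=S
cmd 4: advance +6 → t=41, phase=(9,1,1,9) → FL=W FR=S RL=S RR=W
cmd 5: advance +5 → t=46, phase=(14,6,6,14) → FL=W FR=W RL=W RR=W

after cmd 1 (t=23): FL=W FR=W RL=W RR=W
after cmd 2 (t=30): FL=W FR=W RL=W RR=W
after cmd 3 (t=35): FL=S FR=W RL=W RR=S
after cmd 4 (t=41): FL=W FR=S RL=S RR=W
after cmd 5 (t=46): FL=W FR=W RL=W RR=W


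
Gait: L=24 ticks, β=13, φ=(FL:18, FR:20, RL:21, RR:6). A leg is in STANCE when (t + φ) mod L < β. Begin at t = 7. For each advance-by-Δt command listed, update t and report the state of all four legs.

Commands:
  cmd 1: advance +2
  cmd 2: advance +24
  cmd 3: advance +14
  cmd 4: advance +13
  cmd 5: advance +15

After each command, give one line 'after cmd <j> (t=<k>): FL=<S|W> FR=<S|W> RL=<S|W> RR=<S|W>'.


start t=7: FL=S FR=S RL=S RR=W
cmd 1: advance +2 → t=9, phase=(3,5,6,15) → FL=S FR=S RL=S RR=W
cmd 2: advance +24 → t=33, phase=(3,5,6,15) → FL=S FR=S RL=S RR=W
cmd 3: advance +14 → t=47, phase=(17,19,20,5) → FL=W FR=W RL=W RR=S
cmd 4: advance +13 → t=60, phase=(6,8,9,18) → FL=S FR=S RL=S RR=W
cmd 5: advance +15 → t=75, phase=(21,23,0,9) → FL=W FR=W RL=S RR=S

after cmd 1 (t=9): FL=S FR=S RL=S RR=W
after cmd 2 (t=33): FL=S FR=S RL=S RR=W
after cmd 3 (t=47): FL=W FR=W RL=W RR=S
after cmd 4 (t=60): FL=S FR=S RL=S RR=W
after cmd 5 (t=75): FL=W FR=W RL=S RR=S


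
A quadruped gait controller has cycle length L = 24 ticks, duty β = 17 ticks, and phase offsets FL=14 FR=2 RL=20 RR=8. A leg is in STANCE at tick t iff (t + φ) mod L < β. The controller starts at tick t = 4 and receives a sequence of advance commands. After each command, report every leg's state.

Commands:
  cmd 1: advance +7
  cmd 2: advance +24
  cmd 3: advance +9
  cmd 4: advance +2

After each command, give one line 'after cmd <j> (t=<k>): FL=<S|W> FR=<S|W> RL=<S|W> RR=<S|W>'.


after cmd 1 (t=11): FL=S FR=S RL=S RR=W
after cmd 2 (t=35): FL=S FR=S RL=S RR=W
after cmd 3 (t=44): FL=S FR=W RL=S RR=S
after cmd 4 (t=46): FL=S FR=S RL=W RR=S

start t=4: FL=W FR=S RL=S RR=S
cmd 1: advance +7 → t=11, phase=(1,13,7,19) → FL=S FR=S RL=S RR=W
cmd 2: advance +24 → t=35, phase=(1,13,7,19) → FL=S FR=S RL=S RR=W
cmd 3: advance +9 → t=44, phase=(10,22,16,4) → FL=S FR=W RL=S RR=S
cmd 4: advance +2 → t=46, phase=(12,0,18,6) → FL=S FR=S RL=W RR=S


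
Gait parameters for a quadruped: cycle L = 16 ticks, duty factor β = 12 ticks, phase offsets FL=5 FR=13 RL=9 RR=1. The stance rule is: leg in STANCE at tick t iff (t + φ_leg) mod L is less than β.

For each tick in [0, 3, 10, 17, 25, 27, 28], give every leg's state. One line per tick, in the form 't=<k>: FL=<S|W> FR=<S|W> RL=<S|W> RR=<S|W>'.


t=0: FL=S FR=W RL=S RR=S
t=3: FL=S FR=S RL=W RR=S
t=10: FL=W FR=S RL=S RR=S
t=17: FL=S FR=W RL=S RR=S
t=25: FL=W FR=S RL=S RR=S
t=27: FL=S FR=S RL=S RR=W
t=28: FL=S FR=S RL=S RR=W

t=0: phase=(5,13,9,1) vs β=12 → FL=S FR=W RL=S RR=S
t=3: phase=(8,0,12,4) vs β=12 → FL=S FR=S RL=W RR=S
t=10: phase=(15,7,3,11) vs β=12 → FL=W FR=S RL=S RR=S
t=17: phase=(6,14,10,2) vs β=12 → FL=S FR=W RL=S RR=S
t=25: phase=(14,6,2,10) vs β=12 → FL=W FR=S RL=S RR=S
t=27: phase=(0,8,4,12) vs β=12 → FL=S FR=S RL=S RR=W
t=28: phase=(1,9,5,13) vs β=12 → FL=S FR=S RL=S RR=W


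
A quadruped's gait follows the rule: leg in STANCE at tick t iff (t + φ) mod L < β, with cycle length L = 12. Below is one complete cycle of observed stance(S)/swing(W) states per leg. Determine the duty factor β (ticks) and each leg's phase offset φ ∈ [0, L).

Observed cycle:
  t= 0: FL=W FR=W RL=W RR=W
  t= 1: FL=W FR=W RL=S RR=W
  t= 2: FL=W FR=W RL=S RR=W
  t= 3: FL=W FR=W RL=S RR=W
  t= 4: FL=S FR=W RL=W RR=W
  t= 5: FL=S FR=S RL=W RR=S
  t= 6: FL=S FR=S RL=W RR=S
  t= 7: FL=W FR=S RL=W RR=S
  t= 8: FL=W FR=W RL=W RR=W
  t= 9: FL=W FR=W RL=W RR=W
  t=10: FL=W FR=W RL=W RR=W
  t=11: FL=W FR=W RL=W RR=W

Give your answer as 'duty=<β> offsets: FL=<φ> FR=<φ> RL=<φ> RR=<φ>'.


duty β = stance ticks per leg = 3
FL: stance ticks = 3; W→S at t=4 → φ=8
FR: stance ticks = 3; W→S at t=5 → φ=7
RL: stance ticks = 3; W→S at t=1 → φ=11
RR: stance ticks = 3; W→S at t=5 → φ=7

duty=3 offsets: FL=8 FR=7 RL=11 RR=7


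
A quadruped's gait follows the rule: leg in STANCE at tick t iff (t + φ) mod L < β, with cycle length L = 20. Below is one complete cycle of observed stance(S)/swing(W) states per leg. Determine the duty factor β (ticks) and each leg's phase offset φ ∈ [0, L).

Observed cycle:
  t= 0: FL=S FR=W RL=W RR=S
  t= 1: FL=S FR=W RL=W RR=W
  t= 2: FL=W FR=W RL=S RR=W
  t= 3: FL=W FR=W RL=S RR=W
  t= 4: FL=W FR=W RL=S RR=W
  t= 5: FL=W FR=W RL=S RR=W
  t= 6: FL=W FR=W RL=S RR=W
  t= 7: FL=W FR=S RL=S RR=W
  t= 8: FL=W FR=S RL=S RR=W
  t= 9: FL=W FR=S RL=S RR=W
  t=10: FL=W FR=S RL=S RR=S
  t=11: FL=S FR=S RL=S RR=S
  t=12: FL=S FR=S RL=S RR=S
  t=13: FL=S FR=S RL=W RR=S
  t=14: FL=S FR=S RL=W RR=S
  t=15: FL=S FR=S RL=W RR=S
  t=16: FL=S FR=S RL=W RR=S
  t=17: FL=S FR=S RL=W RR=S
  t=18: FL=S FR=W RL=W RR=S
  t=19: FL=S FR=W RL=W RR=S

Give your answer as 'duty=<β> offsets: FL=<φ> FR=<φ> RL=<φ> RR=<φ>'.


duty β = stance ticks per leg = 11
FL: stance ticks = 11; W→S at t=11 → φ=9
FR: stance ticks = 11; W→S at t=7 → φ=13
RL: stance ticks = 11; W→S at t=2 → φ=18
RR: stance ticks = 11; W→S at t=10 → φ=10

duty=11 offsets: FL=9 FR=13 RL=18 RR=10


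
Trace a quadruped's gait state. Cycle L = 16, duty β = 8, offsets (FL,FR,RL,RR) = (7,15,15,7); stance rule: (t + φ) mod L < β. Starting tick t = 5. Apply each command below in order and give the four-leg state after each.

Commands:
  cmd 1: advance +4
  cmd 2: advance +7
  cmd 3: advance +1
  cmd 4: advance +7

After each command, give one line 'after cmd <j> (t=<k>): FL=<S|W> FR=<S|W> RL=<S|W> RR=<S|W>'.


start t=5: FL=W FR=S RL=S RR=W
cmd 1: advance +4 → t=9, phase=(0,8,8,0) → FL=S FR=W RL=W RR=S
cmd 2: advance +7 → t=16, phase=(7,15,15,7) → FL=S FR=W RL=W RR=S
cmd 3: advance +1 → t=17, phase=(8,0,0,8) → FL=W FR=S RL=S RR=W
cmd 4: advance +7 → t=24, phase=(15,7,7,15) → FL=W FR=S RL=S RR=W

after cmd 1 (t=9): FL=S FR=W RL=W RR=S
after cmd 2 (t=16): FL=S FR=W RL=W RR=S
after cmd 3 (t=17): FL=W FR=S RL=S RR=W
after cmd 4 (t=24): FL=W FR=S RL=S RR=W


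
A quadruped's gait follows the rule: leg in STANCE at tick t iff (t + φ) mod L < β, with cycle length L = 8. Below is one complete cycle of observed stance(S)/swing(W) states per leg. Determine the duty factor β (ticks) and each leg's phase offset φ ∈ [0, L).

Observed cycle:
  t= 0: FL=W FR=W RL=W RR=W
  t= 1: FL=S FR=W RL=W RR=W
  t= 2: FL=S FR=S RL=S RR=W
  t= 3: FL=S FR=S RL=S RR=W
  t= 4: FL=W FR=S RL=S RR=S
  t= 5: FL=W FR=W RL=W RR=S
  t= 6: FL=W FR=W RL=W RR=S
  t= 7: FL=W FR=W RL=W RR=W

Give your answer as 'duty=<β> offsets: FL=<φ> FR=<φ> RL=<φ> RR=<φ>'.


duty=3 offsets: FL=7 FR=6 RL=6 RR=4

duty β = stance ticks per leg = 3
FL: stance ticks = 3; W→S at t=1 → φ=7
FR: stance ticks = 3; W→S at t=2 → φ=6
RL: stance ticks = 3; W→S at t=2 → φ=6
RR: stance ticks = 3; W→S at t=4 → φ=4


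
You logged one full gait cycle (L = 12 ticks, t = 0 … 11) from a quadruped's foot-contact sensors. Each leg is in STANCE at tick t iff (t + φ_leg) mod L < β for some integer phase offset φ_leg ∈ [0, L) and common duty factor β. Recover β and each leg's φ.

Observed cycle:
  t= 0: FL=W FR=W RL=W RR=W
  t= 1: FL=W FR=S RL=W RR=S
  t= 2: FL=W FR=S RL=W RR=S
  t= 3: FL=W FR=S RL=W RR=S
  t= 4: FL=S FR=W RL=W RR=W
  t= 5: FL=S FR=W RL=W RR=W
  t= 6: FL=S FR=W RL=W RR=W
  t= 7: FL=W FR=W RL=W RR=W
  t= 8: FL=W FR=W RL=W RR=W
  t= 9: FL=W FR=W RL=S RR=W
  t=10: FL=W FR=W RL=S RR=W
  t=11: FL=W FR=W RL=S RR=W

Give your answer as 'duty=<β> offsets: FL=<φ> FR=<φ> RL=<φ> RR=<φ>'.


duty β = stance ticks per leg = 3
FL: stance ticks = 3; W→S at t=4 → φ=8
FR: stance ticks = 3; W→S at t=1 → φ=11
RL: stance ticks = 3; W→S at t=9 → φ=3
RR: stance ticks = 3; W→S at t=1 → φ=11

duty=3 offsets: FL=8 FR=11 RL=3 RR=11


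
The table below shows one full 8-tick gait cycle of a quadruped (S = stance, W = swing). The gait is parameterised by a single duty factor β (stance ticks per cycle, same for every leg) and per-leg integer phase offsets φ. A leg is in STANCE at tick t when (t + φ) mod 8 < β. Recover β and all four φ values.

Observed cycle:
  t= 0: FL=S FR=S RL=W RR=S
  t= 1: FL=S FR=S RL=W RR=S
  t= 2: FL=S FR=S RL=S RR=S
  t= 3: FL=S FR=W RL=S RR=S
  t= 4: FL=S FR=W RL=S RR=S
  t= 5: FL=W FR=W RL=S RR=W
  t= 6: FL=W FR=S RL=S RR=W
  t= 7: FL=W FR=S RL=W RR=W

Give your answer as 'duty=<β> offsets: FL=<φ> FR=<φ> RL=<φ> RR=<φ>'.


duty β = stance ticks per leg = 5
FL: stance ticks = 5; W→S at t=0 → φ=0
FR: stance ticks = 5; W→S at t=6 → φ=2
RL: stance ticks = 5; W→S at t=2 → φ=6
RR: stance ticks = 5; W→S at t=0 → φ=0

duty=5 offsets: FL=0 FR=2 RL=6 RR=0


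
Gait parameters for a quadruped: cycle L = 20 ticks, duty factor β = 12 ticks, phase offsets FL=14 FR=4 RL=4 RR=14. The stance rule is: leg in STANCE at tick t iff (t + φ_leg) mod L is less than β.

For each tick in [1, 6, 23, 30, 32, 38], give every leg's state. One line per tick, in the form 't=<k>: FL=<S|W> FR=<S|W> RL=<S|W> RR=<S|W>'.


t=1: FL=W FR=S RL=S RR=W
t=6: FL=S FR=S RL=S RR=S
t=23: FL=W FR=S RL=S RR=W
t=30: FL=S FR=W RL=W RR=S
t=32: FL=S FR=W RL=W RR=S
t=38: FL=W FR=S RL=S RR=W

t=1: phase=(15,5,5,15) vs β=12 → FL=W FR=S RL=S RR=W
t=6: phase=(0,10,10,0) vs β=12 → FL=S FR=S RL=S RR=S
t=23: phase=(17,7,7,17) vs β=12 → FL=W FR=S RL=S RR=W
t=30: phase=(4,14,14,4) vs β=12 → FL=S FR=W RL=W RR=S
t=32: phase=(6,16,16,6) vs β=12 → FL=S FR=W RL=W RR=S
t=38: phase=(12,2,2,12) vs β=12 → FL=W FR=S RL=S RR=W


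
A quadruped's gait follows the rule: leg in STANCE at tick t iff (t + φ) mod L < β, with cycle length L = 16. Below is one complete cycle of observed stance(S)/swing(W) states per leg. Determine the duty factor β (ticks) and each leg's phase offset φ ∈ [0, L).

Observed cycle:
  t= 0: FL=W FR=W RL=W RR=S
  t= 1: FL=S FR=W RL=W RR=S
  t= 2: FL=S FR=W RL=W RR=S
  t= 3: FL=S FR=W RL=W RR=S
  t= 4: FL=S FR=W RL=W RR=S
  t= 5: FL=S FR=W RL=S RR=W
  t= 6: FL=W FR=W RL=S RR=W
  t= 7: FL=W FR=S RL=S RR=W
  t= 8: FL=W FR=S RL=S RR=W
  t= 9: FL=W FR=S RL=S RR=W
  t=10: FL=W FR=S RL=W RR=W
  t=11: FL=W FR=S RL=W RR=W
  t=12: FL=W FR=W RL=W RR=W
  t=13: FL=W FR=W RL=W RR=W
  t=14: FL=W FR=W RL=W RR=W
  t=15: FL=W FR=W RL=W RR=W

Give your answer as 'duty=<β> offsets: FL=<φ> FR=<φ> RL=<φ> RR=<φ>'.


duty=5 offsets: FL=15 FR=9 RL=11 RR=0

duty β = stance ticks per leg = 5
FL: stance ticks = 5; W→S at t=1 → φ=15
FR: stance ticks = 5; W→S at t=7 → φ=9
RL: stance ticks = 5; W→S at t=5 → φ=11
RR: stance ticks = 5; W→S at t=0 → φ=0


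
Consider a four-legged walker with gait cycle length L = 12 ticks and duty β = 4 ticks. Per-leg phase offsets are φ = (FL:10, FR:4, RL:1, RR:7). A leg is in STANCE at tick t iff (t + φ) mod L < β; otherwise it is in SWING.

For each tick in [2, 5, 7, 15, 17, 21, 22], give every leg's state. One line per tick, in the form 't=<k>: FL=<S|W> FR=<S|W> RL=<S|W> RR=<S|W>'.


t=2: phase=(0,6,3,9) vs β=4 → FL=S FR=W RL=S RR=W
t=5: phase=(3,9,6,0) vs β=4 → FL=S FR=W RL=W RR=S
t=7: phase=(5,11,8,2) vs β=4 → FL=W FR=W RL=W RR=S
t=15: phase=(1,7,4,10) vs β=4 → FL=S FR=W RL=W RR=W
t=17: phase=(3,9,6,0) vs β=4 → FL=S FR=W RL=W RR=S
t=21: phase=(7,1,10,4) vs β=4 → FL=W FR=S RL=W RR=W
t=22: phase=(8,2,11,5) vs β=4 → FL=W FR=S RL=W RR=W

t=2: FL=S FR=W RL=S RR=W
t=5: FL=S FR=W RL=W RR=S
t=7: FL=W FR=W RL=W RR=S
t=15: FL=S FR=W RL=W RR=W
t=17: FL=S FR=W RL=W RR=S
t=21: FL=W FR=S RL=W RR=W
t=22: FL=W FR=S RL=W RR=W


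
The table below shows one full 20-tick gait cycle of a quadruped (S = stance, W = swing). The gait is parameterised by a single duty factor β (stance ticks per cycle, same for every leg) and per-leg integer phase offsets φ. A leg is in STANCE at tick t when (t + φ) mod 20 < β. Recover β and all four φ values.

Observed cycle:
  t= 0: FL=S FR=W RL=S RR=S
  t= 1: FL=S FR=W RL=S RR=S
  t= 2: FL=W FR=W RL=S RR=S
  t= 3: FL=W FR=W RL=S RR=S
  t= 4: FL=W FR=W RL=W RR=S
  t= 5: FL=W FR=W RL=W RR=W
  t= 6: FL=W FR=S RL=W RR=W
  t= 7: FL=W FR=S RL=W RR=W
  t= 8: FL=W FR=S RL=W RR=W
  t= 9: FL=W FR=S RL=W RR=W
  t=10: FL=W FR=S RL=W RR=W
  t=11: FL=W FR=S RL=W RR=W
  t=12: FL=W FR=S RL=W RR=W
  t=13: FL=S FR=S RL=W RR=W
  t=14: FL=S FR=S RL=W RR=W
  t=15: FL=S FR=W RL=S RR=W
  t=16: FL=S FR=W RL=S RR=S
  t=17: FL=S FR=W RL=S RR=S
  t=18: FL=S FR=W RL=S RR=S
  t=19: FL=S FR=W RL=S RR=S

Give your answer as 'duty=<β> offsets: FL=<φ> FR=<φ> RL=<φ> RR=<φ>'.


duty β = stance ticks per leg = 9
FL: stance ticks = 9; W→S at t=13 → φ=7
FR: stance ticks = 9; W→S at t=6 → φ=14
RL: stance ticks = 9; W→S at t=15 → φ=5
RR: stance ticks = 9; W→S at t=16 → φ=4

duty=9 offsets: FL=7 FR=14 RL=5 RR=4


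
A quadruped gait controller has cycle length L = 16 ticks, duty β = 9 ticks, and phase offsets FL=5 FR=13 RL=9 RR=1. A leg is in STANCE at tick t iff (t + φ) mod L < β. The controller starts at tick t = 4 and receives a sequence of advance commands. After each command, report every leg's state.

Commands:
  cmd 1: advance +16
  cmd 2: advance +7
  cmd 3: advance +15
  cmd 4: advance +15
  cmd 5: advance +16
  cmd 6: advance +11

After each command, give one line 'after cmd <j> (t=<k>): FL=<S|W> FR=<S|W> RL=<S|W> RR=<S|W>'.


start t=4: FL=W FR=S RL=W RR=S
cmd 1: advance +16 → t=20, phase=(9,1,13,5) → FL=W FR=S RL=W RR=S
cmd 2: advance +7 → t=27, phase=(0,8,4,12) → FL=S FR=S RL=S RR=W
cmd 3: advance +15 → t=42, phase=(15,7,3,11) → FL=W FR=S RL=S RR=W
cmd 4: advance +15 → t=57, phase=(14,6,2,10) → FL=W FR=S RL=S RR=W
cmd 5: advance +16 → t=73, phase=(14,6,2,10) → FL=W FR=S RL=S RR=W
cmd 6: advance +11 → t=84, phase=(9,1,13,5) → FL=W FR=S RL=W RR=S

after cmd 1 (t=20): FL=W FR=S RL=W RR=S
after cmd 2 (t=27): FL=S FR=S RL=S RR=W
after cmd 3 (t=42): FL=W FR=S RL=S RR=W
after cmd 4 (t=57): FL=W FR=S RL=S RR=W
after cmd 5 (t=73): FL=W FR=S RL=S RR=W
after cmd 6 (t=84): FL=W FR=S RL=W RR=S


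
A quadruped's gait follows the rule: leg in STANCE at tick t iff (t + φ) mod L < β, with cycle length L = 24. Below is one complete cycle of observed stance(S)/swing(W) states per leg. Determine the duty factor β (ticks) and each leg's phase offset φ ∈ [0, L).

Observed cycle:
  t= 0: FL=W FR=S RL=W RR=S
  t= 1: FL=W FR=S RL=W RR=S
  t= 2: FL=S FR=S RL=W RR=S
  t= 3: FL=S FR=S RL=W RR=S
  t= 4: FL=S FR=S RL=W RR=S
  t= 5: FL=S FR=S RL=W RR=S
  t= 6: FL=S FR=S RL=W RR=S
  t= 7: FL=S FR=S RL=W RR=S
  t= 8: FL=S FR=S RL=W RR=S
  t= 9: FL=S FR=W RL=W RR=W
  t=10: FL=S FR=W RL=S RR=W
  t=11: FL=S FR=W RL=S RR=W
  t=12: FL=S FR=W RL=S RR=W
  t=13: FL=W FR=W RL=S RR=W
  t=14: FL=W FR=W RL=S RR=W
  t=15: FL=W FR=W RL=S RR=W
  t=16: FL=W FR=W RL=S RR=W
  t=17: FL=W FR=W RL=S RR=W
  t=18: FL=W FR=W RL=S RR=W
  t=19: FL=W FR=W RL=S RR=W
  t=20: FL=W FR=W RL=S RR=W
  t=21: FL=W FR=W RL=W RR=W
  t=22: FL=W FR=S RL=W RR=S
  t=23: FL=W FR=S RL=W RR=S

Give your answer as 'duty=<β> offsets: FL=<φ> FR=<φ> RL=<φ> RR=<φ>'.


duty β = stance ticks per leg = 11
FL: stance ticks = 11; W→S at t=2 → φ=22
FR: stance ticks = 11; W→S at t=22 → φ=2
RL: stance ticks = 11; W→S at t=10 → φ=14
RR: stance ticks = 11; W→S at t=22 → φ=2

duty=11 offsets: FL=22 FR=2 RL=14 RR=2


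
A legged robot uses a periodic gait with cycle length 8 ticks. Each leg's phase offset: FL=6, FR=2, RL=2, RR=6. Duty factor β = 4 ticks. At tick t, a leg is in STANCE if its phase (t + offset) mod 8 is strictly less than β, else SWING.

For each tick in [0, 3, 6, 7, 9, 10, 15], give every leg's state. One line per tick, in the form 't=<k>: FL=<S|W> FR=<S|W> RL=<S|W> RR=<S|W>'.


t=0: FL=W FR=S RL=S RR=W
t=3: FL=S FR=W RL=W RR=S
t=6: FL=W FR=S RL=S RR=W
t=7: FL=W FR=S RL=S RR=W
t=9: FL=W FR=S RL=S RR=W
t=10: FL=S FR=W RL=W RR=S
t=15: FL=W FR=S RL=S RR=W

t=0: phase=(6,2,2,6) vs β=4 → FL=W FR=S RL=S RR=W
t=3: phase=(1,5,5,1) vs β=4 → FL=S FR=W RL=W RR=S
t=6: phase=(4,0,0,4) vs β=4 → FL=W FR=S RL=S RR=W
t=7: phase=(5,1,1,5) vs β=4 → FL=W FR=S RL=S RR=W
t=9: phase=(7,3,3,7) vs β=4 → FL=W FR=S RL=S RR=W
t=10: phase=(0,4,4,0) vs β=4 → FL=S FR=W RL=W RR=S
t=15: phase=(5,1,1,5) vs β=4 → FL=W FR=S RL=S RR=W


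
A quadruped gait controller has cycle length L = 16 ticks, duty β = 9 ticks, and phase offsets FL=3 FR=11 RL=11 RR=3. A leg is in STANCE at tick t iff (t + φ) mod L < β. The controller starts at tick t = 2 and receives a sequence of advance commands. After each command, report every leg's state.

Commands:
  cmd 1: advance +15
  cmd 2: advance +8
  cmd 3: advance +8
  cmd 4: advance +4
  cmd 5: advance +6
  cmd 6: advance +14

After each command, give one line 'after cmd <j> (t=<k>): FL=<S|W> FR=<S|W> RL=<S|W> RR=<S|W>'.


after cmd 1 (t=17): FL=S FR=W RL=W RR=S
after cmd 2 (t=25): FL=W FR=S RL=S RR=W
after cmd 3 (t=33): FL=S FR=W RL=W RR=S
after cmd 4 (t=37): FL=S FR=S RL=S RR=S
after cmd 5 (t=43): FL=W FR=S RL=S RR=W
after cmd 6 (t=57): FL=W FR=S RL=S RR=W

start t=2: FL=S FR=W RL=W RR=S
cmd 1: advance +15 → t=17, phase=(4,12,12,4) → FL=S FR=W RL=W RR=S
cmd 2: advance +8 → t=25, phase=(12,4,4,12) → FL=W FR=S RL=S RR=W
cmd 3: advance +8 → t=33, phase=(4,12,12,4) → FL=S FR=W RL=W RR=S
cmd 4: advance +4 → t=37, phase=(8,0,0,8) → FL=S FR=S RL=S RR=S
cmd 5: advance +6 → t=43, phase=(14,6,6,14) → FL=W FR=S RL=S RR=W
cmd 6: advance +14 → t=57, phase=(12,4,4,12) → FL=W FR=S RL=S RR=W


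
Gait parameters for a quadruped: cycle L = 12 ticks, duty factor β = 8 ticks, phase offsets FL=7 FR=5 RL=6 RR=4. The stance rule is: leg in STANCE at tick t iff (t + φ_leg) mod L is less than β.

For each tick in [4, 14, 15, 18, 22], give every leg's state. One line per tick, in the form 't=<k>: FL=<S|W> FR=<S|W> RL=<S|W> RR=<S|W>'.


t=4: phase=(11,9,10,8) vs β=8 → FL=W FR=W RL=W RR=W
t=14: phase=(9,7,8,6) vs β=8 → FL=W FR=S RL=W RR=S
t=15: phase=(10,8,9,7) vs β=8 → FL=W FR=W RL=W RR=S
t=18: phase=(1,11,0,10) vs β=8 → FL=S FR=W RL=S RR=W
t=22: phase=(5,3,4,2) vs β=8 → FL=S FR=S RL=S RR=S

t=4: FL=W FR=W RL=W RR=W
t=14: FL=W FR=S RL=W RR=S
t=15: FL=W FR=W RL=W RR=S
t=18: FL=S FR=W RL=S RR=W
t=22: FL=S FR=S RL=S RR=S


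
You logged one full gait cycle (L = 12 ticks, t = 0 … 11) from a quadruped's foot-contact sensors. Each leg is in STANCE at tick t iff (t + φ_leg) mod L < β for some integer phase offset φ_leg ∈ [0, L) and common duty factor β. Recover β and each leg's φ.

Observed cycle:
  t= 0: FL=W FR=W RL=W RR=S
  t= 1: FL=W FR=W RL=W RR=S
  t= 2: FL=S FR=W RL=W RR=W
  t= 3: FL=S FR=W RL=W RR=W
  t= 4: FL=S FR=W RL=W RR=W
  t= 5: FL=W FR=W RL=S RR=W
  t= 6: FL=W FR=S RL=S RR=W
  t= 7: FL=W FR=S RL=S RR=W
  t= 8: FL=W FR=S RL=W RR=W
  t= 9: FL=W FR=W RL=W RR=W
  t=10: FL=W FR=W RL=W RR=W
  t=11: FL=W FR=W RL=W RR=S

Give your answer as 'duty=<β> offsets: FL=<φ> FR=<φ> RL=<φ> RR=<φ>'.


duty β = stance ticks per leg = 3
FL: stance ticks = 3; W→S at t=2 → φ=10
FR: stance ticks = 3; W→S at t=6 → φ=6
RL: stance ticks = 3; W→S at t=5 → φ=7
RR: stance ticks = 3; W→S at t=11 → φ=1

duty=3 offsets: FL=10 FR=6 RL=7 RR=1


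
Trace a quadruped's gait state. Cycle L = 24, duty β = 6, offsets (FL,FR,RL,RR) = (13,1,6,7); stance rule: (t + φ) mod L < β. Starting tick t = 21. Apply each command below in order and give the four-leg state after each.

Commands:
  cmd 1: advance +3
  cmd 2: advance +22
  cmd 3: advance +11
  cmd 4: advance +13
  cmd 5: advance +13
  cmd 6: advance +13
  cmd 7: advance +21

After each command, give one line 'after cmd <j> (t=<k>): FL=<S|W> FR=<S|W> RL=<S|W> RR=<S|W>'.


after cmd 1 (t=24): FL=W FR=S RL=W RR=W
after cmd 2 (t=46): FL=W FR=W RL=S RR=S
after cmd 3 (t=57): FL=W FR=W RL=W RR=W
after cmd 4 (t=70): FL=W FR=W RL=S RR=S
after cmd 5 (t=83): FL=S FR=W RL=W RR=W
after cmd 6 (t=96): FL=W FR=S RL=W RR=W
after cmd 7 (t=117): FL=W FR=W RL=S RR=S

start t=21: FL=W FR=W RL=S RR=S
cmd 1: advance +3 → t=24, phase=(13,1,6,7) → FL=W FR=S RL=W RR=W
cmd 2: advance +22 → t=46, phase=(11,23,4,5) → FL=W FR=W RL=S RR=S
cmd 3: advance +11 → t=57, phase=(22,10,15,16) → FL=W FR=W RL=W RR=W
cmd 4: advance +13 → t=70, phase=(11,23,4,5) → FL=W FR=W RL=S RR=S
cmd 5: advance +13 → t=83, phase=(0,12,17,18) → FL=S FR=W RL=W RR=W
cmd 6: advance +13 → t=96, phase=(13,1,6,7) → FL=W FR=S RL=W RR=W
cmd 7: advance +21 → t=117, phase=(10,22,3,4) → FL=W FR=W RL=S RR=S


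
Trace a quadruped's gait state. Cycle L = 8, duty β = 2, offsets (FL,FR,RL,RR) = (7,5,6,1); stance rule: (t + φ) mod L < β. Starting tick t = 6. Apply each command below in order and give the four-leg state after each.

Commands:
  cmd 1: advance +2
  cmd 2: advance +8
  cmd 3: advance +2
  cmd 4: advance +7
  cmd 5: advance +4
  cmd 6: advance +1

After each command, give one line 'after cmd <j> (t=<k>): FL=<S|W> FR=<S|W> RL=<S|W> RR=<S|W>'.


start t=6: FL=W FR=W RL=W RR=W
cmd 1: advance +2 → t=8, phase=(7,5,6,1) → FL=W FR=W RL=W RR=S
cmd 2: advance +8 → t=16, phase=(7,5,6,1) → FL=W FR=W RL=W RR=S
cmd 3: advance +2 → t=18, phase=(1,7,0,3) → FL=S FR=W RL=S RR=W
cmd 4: advance +7 → t=25, phase=(0,6,7,2) → FL=S FR=W RL=W RR=W
cmd 5: advance +4 → t=29, phase=(4,2,3,6) → FL=W FR=W RL=W RR=W
cmd 6: advance +1 → t=30, phase=(5,3,4,7) → FL=W FR=W RL=W RR=W

after cmd 1 (t=8): FL=W FR=W RL=W RR=S
after cmd 2 (t=16): FL=W FR=W RL=W RR=S
after cmd 3 (t=18): FL=S FR=W RL=S RR=W
after cmd 4 (t=25): FL=S FR=W RL=W RR=W
after cmd 5 (t=29): FL=W FR=W RL=W RR=W
after cmd 6 (t=30): FL=W FR=W RL=W RR=W


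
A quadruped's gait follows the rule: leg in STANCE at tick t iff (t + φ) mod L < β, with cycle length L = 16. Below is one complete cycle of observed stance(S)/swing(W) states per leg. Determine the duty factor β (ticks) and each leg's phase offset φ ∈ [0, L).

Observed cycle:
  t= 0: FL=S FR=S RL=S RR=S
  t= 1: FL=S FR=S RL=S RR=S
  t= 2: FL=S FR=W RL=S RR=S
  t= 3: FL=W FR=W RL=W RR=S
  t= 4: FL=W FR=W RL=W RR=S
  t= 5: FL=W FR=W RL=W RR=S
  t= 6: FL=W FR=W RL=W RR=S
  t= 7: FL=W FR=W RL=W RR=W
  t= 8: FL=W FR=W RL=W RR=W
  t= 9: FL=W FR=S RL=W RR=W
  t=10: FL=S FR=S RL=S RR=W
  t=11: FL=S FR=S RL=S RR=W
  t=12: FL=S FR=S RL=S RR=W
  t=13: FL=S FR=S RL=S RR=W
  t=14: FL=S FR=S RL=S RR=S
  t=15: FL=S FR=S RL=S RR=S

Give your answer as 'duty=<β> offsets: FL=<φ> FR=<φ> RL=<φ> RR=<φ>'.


duty β = stance ticks per leg = 9
FL: stance ticks = 9; W→S at t=10 → φ=6
FR: stance ticks = 9; W→S at t=9 → φ=7
RL: stance ticks = 9; W→S at t=10 → φ=6
RR: stance ticks = 9; W→S at t=14 → φ=2

duty=9 offsets: FL=6 FR=7 RL=6 RR=2


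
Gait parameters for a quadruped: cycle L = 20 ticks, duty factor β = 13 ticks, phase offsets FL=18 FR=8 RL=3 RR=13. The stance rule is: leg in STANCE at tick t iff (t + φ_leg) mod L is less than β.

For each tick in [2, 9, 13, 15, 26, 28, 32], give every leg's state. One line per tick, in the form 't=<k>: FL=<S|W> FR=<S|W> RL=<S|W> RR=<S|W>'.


t=2: FL=S FR=S RL=S RR=W
t=9: FL=S FR=W RL=S RR=S
t=13: FL=S FR=S RL=W RR=S
t=15: FL=W FR=S RL=W RR=S
t=26: FL=S FR=W RL=S RR=W
t=28: FL=S FR=W RL=S RR=S
t=32: FL=S FR=S RL=W RR=S

t=2: phase=(0,10,5,15) vs β=13 → FL=S FR=S RL=S RR=W
t=9: phase=(7,17,12,2) vs β=13 → FL=S FR=W RL=S RR=S
t=13: phase=(11,1,16,6) vs β=13 → FL=S FR=S RL=W RR=S
t=15: phase=(13,3,18,8) vs β=13 → FL=W FR=S RL=W RR=S
t=26: phase=(4,14,9,19) vs β=13 → FL=S FR=W RL=S RR=W
t=28: phase=(6,16,11,1) vs β=13 → FL=S FR=W RL=S RR=S
t=32: phase=(10,0,15,5) vs β=13 → FL=S FR=S RL=W RR=S


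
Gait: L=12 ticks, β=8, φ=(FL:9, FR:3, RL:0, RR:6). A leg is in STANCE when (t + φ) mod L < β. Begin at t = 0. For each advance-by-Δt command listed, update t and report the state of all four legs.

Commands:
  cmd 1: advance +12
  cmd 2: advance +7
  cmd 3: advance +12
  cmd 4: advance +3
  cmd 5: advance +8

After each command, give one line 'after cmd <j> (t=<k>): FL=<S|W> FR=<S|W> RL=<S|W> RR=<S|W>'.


after cmd 1 (t=12): FL=W FR=S RL=S RR=S
after cmd 2 (t=19): FL=S FR=W RL=S RR=S
after cmd 3 (t=31): FL=S FR=W RL=S RR=S
after cmd 4 (t=34): FL=S FR=S RL=W RR=S
after cmd 5 (t=42): FL=S FR=W RL=S RR=S

start t=0: FL=W FR=S RL=S RR=S
cmd 1: advance +12 → t=12, phase=(9,3,0,6) → FL=W FR=S RL=S RR=S
cmd 2: advance +7 → t=19, phase=(4,10,7,1) → FL=S FR=W RL=S RR=S
cmd 3: advance +12 → t=31, phase=(4,10,7,1) → FL=S FR=W RL=S RR=S
cmd 4: advance +3 → t=34, phase=(7,1,10,4) → FL=S FR=S RL=W RR=S
cmd 5: advance +8 → t=42, phase=(3,9,6,0) → FL=S FR=W RL=S RR=S


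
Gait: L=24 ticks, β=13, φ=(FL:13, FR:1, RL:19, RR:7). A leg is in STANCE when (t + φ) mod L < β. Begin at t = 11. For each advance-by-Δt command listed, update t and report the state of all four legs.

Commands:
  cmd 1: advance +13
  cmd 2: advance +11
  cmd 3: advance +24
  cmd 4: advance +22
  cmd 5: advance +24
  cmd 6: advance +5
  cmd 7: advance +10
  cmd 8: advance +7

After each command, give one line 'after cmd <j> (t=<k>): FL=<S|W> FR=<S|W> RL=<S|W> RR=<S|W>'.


after cmd 1 (t=24): FL=W FR=S RL=W RR=S
after cmd 2 (t=35): FL=S FR=S RL=S RR=W
after cmd 3 (t=59): FL=S FR=S RL=S RR=W
after cmd 4 (t=81): FL=W FR=S RL=S RR=W
after cmd 5 (t=105): FL=W FR=S RL=S RR=W
after cmd 6 (t=110): FL=S FR=W RL=S RR=W
after cmd 7 (t=120): FL=W FR=S RL=W RR=S
after cmd 8 (t=127): FL=W FR=S RL=S RR=W

start t=11: FL=S FR=S RL=S RR=W
cmd 1: advance +13 → t=24, phase=(13,1,19,7) → FL=W FR=S RL=W RR=S
cmd 2: advance +11 → t=35, phase=(0,12,6,18) → FL=S FR=S RL=S RR=W
cmd 3: advance +24 → t=59, phase=(0,12,6,18) → FL=S FR=S RL=S RR=W
cmd 4: advance +22 → t=81, phase=(22,10,4,16) → FL=W FR=S RL=S RR=W
cmd 5: advance +24 → t=105, phase=(22,10,4,16) → FL=W FR=S RL=S RR=W
cmd 6: advance +5 → t=110, phase=(3,15,9,21) → FL=S FR=W RL=S RR=W
cmd 7: advance +10 → t=120, phase=(13,1,19,7) → FL=W FR=S RL=W RR=S
cmd 8: advance +7 → t=127, phase=(20,8,2,14) → FL=W FR=S RL=S RR=W


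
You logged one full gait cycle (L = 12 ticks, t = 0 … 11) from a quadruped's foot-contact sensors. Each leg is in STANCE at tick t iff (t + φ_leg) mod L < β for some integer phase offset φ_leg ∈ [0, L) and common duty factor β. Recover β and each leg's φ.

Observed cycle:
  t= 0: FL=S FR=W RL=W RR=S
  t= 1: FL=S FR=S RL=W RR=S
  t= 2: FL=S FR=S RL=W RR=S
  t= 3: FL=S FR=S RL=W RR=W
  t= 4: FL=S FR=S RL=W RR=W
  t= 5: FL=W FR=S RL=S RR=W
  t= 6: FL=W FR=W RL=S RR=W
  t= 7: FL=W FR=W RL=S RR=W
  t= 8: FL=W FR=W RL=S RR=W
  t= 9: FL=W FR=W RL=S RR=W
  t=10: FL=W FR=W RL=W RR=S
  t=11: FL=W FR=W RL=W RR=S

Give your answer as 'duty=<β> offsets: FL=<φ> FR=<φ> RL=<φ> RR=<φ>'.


duty=5 offsets: FL=0 FR=11 RL=7 RR=2

duty β = stance ticks per leg = 5
FL: stance ticks = 5; W→S at t=0 → φ=0
FR: stance ticks = 5; W→S at t=1 → φ=11
RL: stance ticks = 5; W→S at t=5 → φ=7
RR: stance ticks = 5; W→S at t=10 → φ=2


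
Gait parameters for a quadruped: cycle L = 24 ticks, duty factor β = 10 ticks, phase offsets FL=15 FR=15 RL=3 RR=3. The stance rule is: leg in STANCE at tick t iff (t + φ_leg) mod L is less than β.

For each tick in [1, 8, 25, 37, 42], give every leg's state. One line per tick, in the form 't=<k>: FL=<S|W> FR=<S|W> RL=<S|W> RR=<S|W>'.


t=1: FL=W FR=W RL=S RR=S
t=8: FL=W FR=W RL=W RR=W
t=25: FL=W FR=W RL=S RR=S
t=37: FL=S FR=S RL=W RR=W
t=42: FL=S FR=S RL=W RR=W

t=1: phase=(16,16,4,4) vs β=10 → FL=W FR=W RL=S RR=S
t=8: phase=(23,23,11,11) vs β=10 → FL=W FR=W RL=W RR=W
t=25: phase=(16,16,4,4) vs β=10 → FL=W FR=W RL=S RR=S
t=37: phase=(4,4,16,16) vs β=10 → FL=S FR=S RL=W RR=W
t=42: phase=(9,9,21,21) vs β=10 → FL=S FR=S RL=W RR=W


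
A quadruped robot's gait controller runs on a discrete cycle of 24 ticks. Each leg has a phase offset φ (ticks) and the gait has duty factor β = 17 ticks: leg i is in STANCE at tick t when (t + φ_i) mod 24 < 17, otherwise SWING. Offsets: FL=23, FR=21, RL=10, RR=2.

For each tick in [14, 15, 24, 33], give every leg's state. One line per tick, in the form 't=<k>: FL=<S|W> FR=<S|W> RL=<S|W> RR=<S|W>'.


t=14: FL=S FR=S RL=S RR=S
t=15: FL=S FR=S RL=S RR=W
t=24: FL=W FR=W RL=S RR=S
t=33: FL=S FR=S RL=W RR=S

t=14: phase=(13,11,0,16) vs β=17 → FL=S FR=S RL=S RR=S
t=15: phase=(14,12,1,17) vs β=17 → FL=S FR=S RL=S RR=W
t=24: phase=(23,21,10,2) vs β=17 → FL=W FR=W RL=S RR=S
t=33: phase=(8,6,19,11) vs β=17 → FL=S FR=S RL=W RR=S


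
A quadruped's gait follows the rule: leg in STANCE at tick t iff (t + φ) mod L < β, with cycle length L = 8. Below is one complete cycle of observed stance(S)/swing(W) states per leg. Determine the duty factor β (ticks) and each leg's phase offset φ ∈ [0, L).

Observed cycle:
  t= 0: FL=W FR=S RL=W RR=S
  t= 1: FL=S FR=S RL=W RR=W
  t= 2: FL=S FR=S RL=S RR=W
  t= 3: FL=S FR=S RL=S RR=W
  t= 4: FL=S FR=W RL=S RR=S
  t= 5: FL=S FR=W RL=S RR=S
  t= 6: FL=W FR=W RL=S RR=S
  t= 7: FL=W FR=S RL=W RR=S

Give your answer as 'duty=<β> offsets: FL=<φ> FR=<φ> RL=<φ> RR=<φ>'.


duty β = stance ticks per leg = 5
FL: stance ticks = 5; W→S at t=1 → φ=7
FR: stance ticks = 5; W→S at t=7 → φ=1
RL: stance ticks = 5; W→S at t=2 → φ=6
RR: stance ticks = 5; W→S at t=4 → φ=4

duty=5 offsets: FL=7 FR=1 RL=6 RR=4


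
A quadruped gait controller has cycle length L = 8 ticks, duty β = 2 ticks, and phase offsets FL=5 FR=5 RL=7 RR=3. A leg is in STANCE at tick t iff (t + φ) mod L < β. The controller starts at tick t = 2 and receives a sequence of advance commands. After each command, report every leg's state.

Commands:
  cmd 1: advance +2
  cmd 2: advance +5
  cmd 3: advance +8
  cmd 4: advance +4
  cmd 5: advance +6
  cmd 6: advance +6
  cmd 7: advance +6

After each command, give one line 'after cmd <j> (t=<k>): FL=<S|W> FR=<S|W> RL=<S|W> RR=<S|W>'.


start t=2: FL=W FR=W RL=S RR=W
cmd 1: advance +2 → t=4, phase=(1,1,3,7) → FL=S FR=S RL=W RR=W
cmd 2: advance +5 → t=9, phase=(6,6,0,4) → FL=W FR=W RL=S RR=W
cmd 3: advance +8 → t=17, phase=(6,6,0,4) → FL=W FR=W RL=S RR=W
cmd 4: advance +4 → t=21, phase=(2,2,4,0) → FL=W FR=W RL=W RR=S
cmd 5: advance +6 → t=27, phase=(0,0,2,6) → FL=S FR=S RL=W RR=W
cmd 6: advance +6 → t=33, phase=(6,6,0,4) → FL=W FR=W RL=S RR=W
cmd 7: advance +6 → t=39, phase=(4,4,6,2) → FL=W FR=W RL=W RR=W

after cmd 1 (t=4): FL=S FR=S RL=W RR=W
after cmd 2 (t=9): FL=W FR=W RL=S RR=W
after cmd 3 (t=17): FL=W FR=W RL=S RR=W
after cmd 4 (t=21): FL=W FR=W RL=W RR=S
after cmd 5 (t=27): FL=S FR=S RL=W RR=W
after cmd 6 (t=33): FL=W FR=W RL=S RR=W
after cmd 7 (t=39): FL=W FR=W RL=W RR=W


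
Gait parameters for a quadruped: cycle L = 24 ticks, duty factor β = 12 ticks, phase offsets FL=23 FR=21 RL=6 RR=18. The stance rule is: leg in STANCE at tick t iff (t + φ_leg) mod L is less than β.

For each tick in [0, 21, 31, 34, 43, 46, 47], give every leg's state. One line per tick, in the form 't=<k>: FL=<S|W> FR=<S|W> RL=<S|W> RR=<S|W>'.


t=0: FL=W FR=W RL=S RR=W
t=21: FL=W FR=W RL=S RR=W
t=31: FL=S FR=S RL=W RR=S
t=34: FL=S FR=S RL=W RR=S
t=43: FL=W FR=W RL=S RR=W
t=46: FL=W FR=W RL=S RR=W
t=47: FL=W FR=W RL=S RR=W

t=0: phase=(23,21,6,18) vs β=12 → FL=W FR=W RL=S RR=W
t=21: phase=(20,18,3,15) vs β=12 → FL=W FR=W RL=S RR=W
t=31: phase=(6,4,13,1) vs β=12 → FL=S FR=S RL=W RR=S
t=34: phase=(9,7,16,4) vs β=12 → FL=S FR=S RL=W RR=S
t=43: phase=(18,16,1,13) vs β=12 → FL=W FR=W RL=S RR=W
t=46: phase=(21,19,4,16) vs β=12 → FL=W FR=W RL=S RR=W
t=47: phase=(22,20,5,17) vs β=12 → FL=W FR=W RL=S RR=W


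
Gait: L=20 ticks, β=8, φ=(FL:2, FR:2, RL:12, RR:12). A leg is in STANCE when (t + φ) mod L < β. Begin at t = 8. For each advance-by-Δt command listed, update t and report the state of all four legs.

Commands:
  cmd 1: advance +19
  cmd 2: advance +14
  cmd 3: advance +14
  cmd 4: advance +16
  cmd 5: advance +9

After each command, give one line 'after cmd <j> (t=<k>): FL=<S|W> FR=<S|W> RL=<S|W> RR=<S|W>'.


start t=8: FL=W FR=W RL=S RR=S
cmd 1: advance +19 → t=27, phase=(9,9,19,19) → FL=W FR=W RL=W RR=W
cmd 2: advance +14 → t=41, phase=(3,3,13,13) → FL=S FR=S RL=W RR=W
cmd 3: advance +14 → t=55, phase=(17,17,7,7) → FL=W FR=W RL=S RR=S
cmd 4: advance +16 → t=71, phase=(13,13,3,3) → FL=W FR=W RL=S RR=S
cmd 5: advance +9 → t=80, phase=(2,2,12,12) → FL=S FR=S RL=W RR=W

after cmd 1 (t=27): FL=W FR=W RL=W RR=W
after cmd 2 (t=41): FL=S FR=S RL=W RR=W
after cmd 3 (t=55): FL=W FR=W RL=S RR=S
after cmd 4 (t=71): FL=W FR=W RL=S RR=S
after cmd 5 (t=80): FL=S FR=S RL=W RR=W


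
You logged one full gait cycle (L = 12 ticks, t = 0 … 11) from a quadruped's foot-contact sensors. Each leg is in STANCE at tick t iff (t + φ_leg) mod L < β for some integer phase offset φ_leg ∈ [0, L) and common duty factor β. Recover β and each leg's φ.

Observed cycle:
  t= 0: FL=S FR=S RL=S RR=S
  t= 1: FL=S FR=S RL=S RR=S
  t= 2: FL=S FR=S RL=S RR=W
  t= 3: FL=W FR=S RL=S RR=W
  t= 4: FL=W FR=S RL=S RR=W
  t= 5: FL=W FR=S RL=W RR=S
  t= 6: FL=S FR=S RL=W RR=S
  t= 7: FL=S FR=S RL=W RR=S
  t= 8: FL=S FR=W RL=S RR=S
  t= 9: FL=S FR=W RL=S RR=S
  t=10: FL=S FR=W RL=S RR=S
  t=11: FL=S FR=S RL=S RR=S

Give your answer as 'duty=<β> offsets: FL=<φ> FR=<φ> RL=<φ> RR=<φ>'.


duty β = stance ticks per leg = 9
FL: stance ticks = 9; W→S at t=6 → φ=6
FR: stance ticks = 9; W→S at t=11 → φ=1
RL: stance ticks = 9; W→S at t=8 → φ=4
RR: stance ticks = 9; W→S at t=5 → φ=7

duty=9 offsets: FL=6 FR=1 RL=4 RR=7


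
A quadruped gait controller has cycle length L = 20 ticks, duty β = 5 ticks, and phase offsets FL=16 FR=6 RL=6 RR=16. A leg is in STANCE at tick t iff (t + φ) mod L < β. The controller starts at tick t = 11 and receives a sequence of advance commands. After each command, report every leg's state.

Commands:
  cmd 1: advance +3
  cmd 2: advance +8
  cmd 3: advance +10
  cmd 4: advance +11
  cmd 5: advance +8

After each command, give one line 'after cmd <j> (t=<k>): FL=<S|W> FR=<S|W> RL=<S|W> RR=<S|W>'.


after cmd 1 (t=14): FL=W FR=S RL=S RR=W
after cmd 2 (t=22): FL=W FR=W RL=W RR=W
after cmd 3 (t=32): FL=W FR=W RL=W RR=W
after cmd 4 (t=43): FL=W FR=W RL=W RR=W
after cmd 5 (t=51): FL=W FR=W RL=W RR=W

start t=11: FL=W FR=W RL=W RR=W
cmd 1: advance +3 → t=14, phase=(10,0,0,10) → FL=W FR=S RL=S RR=W
cmd 2: advance +8 → t=22, phase=(18,8,8,18) → FL=W FR=W RL=W RR=W
cmd 3: advance +10 → t=32, phase=(8,18,18,8) → FL=W FR=W RL=W RR=W
cmd 4: advance +11 → t=43, phase=(19,9,9,19) → FL=W FR=W RL=W RR=W
cmd 5: advance +8 → t=51, phase=(7,17,17,7) → FL=W FR=W RL=W RR=W
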